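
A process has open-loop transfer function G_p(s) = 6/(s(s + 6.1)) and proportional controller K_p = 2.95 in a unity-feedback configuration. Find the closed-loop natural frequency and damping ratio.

ω_n = 4.21 rad/s, ζ = 0.725

1 + K_p·G_p(s) = 0 gives s² + 6.1s + 17.7 = 0.
So ω_n² = 17.7 ⇒ ω_n = 4.207 rad/s, and ζ = 6.1/(2ω_n) = 0.725.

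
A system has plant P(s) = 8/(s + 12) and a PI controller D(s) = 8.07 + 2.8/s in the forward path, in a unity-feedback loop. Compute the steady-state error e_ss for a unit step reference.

0

The open loop D(s)P(s) has a pole at the origin (type 1), so the static position error constant is infinite and e_ss = 1/(1+∞) = 0.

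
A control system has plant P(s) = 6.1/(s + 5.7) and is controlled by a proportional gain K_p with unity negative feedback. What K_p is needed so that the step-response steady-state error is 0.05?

K_p = 17.8

For a type-0 loop with proportional control, e_ss = 1/(1 + K_p·P(0)).
P(0) = 1.07. Require 1/(1 + K_p·1.07) = 0.05, so 1 + 1.07·K_p = 20.
K_p = (20 − 1)/1.07 = 17.8.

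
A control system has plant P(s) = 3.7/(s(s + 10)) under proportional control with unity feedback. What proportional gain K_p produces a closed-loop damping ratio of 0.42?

K_p = 38.3

Closed-loop characteristic equation: s² + 10s + K_p·3.7 = 0.
So ω_n = √(3.7K_p) and 2ζω_n = 10, giving ζ = 10/(2√(3.7K_p)).
Setting ζ = 0.42: √(3.7K_p) = 10/(2·0.42) = 11.9, so K_p = 141.7/3.7 = 38.3.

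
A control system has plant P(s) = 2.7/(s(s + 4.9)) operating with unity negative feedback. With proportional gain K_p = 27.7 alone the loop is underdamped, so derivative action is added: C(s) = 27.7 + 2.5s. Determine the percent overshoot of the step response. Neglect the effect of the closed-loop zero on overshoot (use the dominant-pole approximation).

Forward path: (27.7 + 2.5s)·2.7/(s(s+4.9)). The closed-loop characteristic equation is s² + (4.9 + 2.7·2.5)s + 2.7·27.7 = 0.
That is s² + 11.65s + 74.79 = 0, so ω_n = 8.648 rad/s and ζ = 11.65/(2·8.648) = 0.6736.
%OS = 100·exp(−πζ/√(1−ζ²)) = 5.71%.

5.71%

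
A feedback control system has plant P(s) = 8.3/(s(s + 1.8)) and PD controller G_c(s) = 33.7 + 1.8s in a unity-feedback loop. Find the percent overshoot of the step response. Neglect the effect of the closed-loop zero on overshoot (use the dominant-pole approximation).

16.3%

Forward path: (33.7 + 1.8s)·8.3/(s(s+1.8)). The closed-loop characteristic equation is s² + (1.8 + 8.3·1.8)s + 8.3·33.7 = 0.
That is s² + 16.74s + 279.7 = 0, so ω_n = 16.72 rad/s and ζ = 16.74/(2·16.72) = 0.5005.
%OS = 100·exp(−πζ/√(1−ζ²)) = 16.3%.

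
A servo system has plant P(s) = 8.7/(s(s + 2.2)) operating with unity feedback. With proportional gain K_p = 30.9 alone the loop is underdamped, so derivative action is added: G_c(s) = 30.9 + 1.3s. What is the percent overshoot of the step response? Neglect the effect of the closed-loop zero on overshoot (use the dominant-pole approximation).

Forward path: (30.9 + 1.3s)·8.7/(s(s+2.2)). The closed-loop characteristic equation is s² + (2.2 + 8.7·1.3)s + 8.7·30.9 = 0.
That is s² + 13.51s + 268.8 = 0, so ω_n = 16.4 rad/s and ζ = 13.51/(2·16.4) = 0.412.
%OS = 100·exp(−πζ/√(1−ζ²)) = 24.2%.

24.2%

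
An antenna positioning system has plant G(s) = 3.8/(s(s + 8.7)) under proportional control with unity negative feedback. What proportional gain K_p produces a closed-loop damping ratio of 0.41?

Closed-loop characteristic equation: s² + 8.7s + K_p·3.8 = 0.
So ω_n = √(3.8K_p) and 2ζω_n = 8.7, giving ζ = 8.7/(2√(3.8K_p)).
Setting ζ = 0.41: √(3.8K_p) = 8.7/(2·0.41) = 10.61, so K_p = 112.6/3.8 = 29.6.

K_p = 29.6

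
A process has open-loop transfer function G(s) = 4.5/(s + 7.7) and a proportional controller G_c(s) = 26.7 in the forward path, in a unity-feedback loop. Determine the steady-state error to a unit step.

The loop is type 0. Static position error constant K_pos = G_c(0)·G(0) = 26.7·0.5844 = 15.6.
Steady-state error to a unit step: e_ss = 1/(1+K_pos) = 1/16.6 = 0.0602.

0.0602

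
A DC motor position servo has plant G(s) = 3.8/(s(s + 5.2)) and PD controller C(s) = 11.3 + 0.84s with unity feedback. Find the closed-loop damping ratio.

Forward path: (11.3 + 0.84s)·3.8/(s(s+5.2)). The closed-loop characteristic equation is s² + (5.2 + 3.8·0.84)s + 3.8·11.3 = 0.
That is s² + 8.392s + 42.94 = 0, so ω_n = 6.553 rad/s and ζ = 8.392/(2·6.553) = 0.6403.

ζ = 0.64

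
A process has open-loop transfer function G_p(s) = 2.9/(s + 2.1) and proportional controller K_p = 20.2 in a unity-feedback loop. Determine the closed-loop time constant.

Closed-loop transfer function: T(s) = K_p·G_p(s)/(1 + K_p·G_p(s)) = 58.58/(s + 2.1 + 58.58) = 58.58/(s + 60.68).
Time constant τ = 1/60.68 = 0.0165 s.

τ = 0.0165 s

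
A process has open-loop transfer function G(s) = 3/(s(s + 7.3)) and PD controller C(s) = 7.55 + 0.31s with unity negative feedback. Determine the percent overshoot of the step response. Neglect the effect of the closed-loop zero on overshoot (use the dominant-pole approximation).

Forward path: (7.55 + 0.31s)·3/(s(s+7.3)). The closed-loop characteristic equation is s² + (7.3 + 3·0.31)s + 3·7.55 = 0.
That is s² + 8.23s + 22.65 = 0, so ω_n = 4.759 rad/s and ζ = 8.23/(2·4.759) = 0.8646.
%OS = 100·exp(−πζ/√(1−ζ²)) = 0.449%.

0.449%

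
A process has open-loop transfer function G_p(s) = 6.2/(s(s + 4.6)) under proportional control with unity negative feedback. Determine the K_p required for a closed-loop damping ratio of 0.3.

Closed-loop characteristic equation: s² + 4.6s + K_p·6.2 = 0.
So ω_n = √(6.2K_p) and 2ζω_n = 4.6, giving ζ = 4.6/(2√(6.2K_p)).
Setting ζ = 0.3: √(6.2K_p) = 4.6/(2·0.3) = 7.667, so K_p = 58.78/6.2 = 9.48.

K_p = 9.48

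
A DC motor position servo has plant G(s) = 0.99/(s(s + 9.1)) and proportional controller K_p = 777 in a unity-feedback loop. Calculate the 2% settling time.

From 1 + K_pG(s) = 0: s² + 9.1s + 769.2 = 0 ⇒ ω_n = 27.73, ζ = 0.1641.
2% settling time T_s ≈ 4/(ζω_n) = 4/4.55 = 0.879 s.

T_s ≈ 0.879 s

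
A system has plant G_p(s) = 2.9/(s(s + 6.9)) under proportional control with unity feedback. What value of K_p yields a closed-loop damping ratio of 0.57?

Closed-loop characteristic equation: s² + 6.9s + K_p·2.9 = 0.
So ω_n = √(2.9K_p) and 2ζω_n = 6.9, giving ζ = 6.9/(2√(2.9K_p)).
Setting ζ = 0.57: √(2.9K_p) = 6.9/(2·0.57) = 6.053, so K_p = 36.63/2.9 = 12.6.

K_p = 12.6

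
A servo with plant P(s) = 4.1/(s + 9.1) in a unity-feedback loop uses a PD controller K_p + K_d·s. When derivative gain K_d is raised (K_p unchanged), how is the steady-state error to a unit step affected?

unchanged

K_d affects only the transient (the s-coefficient); the DC loop gain, and hence e_ss, depends only on K_p.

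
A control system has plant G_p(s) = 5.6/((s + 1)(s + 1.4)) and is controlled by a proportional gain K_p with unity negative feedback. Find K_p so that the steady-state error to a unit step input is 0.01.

K_p = 24.8

Steady-state error for a unit step on this type-0 loop is 1/(1 + K_p·G_p(0)).
G_p(0) = 4. Require 1/(1 + K_p·4) = 0.01, so 1 + 4·K_p = 100.
K_p = (100 − 1)/4 = 24.8.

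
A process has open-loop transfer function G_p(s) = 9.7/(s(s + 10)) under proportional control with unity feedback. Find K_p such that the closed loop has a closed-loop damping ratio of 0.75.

K_p = 4.58

Closed-loop characteristic equation: s² + 10s + K_p·9.7 = 0.
So ω_n = √(9.7K_p) and 2ζω_n = 10, giving ζ = 10/(2√(9.7K_p)).
Setting ζ = 0.75: √(9.7K_p) = 10/(2·0.75) = 6.667, so K_p = 44.44/9.7 = 4.58.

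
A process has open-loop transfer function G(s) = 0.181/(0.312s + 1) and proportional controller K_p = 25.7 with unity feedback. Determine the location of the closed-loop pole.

s = -18.11

Closed loop: T(s) = K_p·G/(1+K_p·G) = 4.652/(0.312s + 1 + 4.652), with pole at s = −(1 + 4.652)/0.312 = −18.11.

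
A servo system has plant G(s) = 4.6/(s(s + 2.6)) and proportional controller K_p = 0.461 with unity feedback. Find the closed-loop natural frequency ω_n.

With unity feedback the closed-loop characteristic equation is s² + 2.6s + 0.461·4.6 = s² + 2.6s + 2.121 = 0.
Matching s² + 2ζω_n s + ω_n²: ω_n = √2.121 = 1.456 rad/s and 2ζω_n = 2.6, so ζ = 2.6/(2·1.456) = 0.893.

ω_n = 1.46 rad/s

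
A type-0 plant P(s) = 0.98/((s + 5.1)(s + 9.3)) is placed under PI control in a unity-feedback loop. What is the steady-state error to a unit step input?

The PI controller's integrator makes the forward path type 1, so e_ss to a step is zero.

0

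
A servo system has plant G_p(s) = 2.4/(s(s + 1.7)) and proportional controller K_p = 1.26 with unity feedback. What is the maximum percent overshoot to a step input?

The closed-loop denominator s² + 1.7s + 3.024 gives ω_n = √3.024 = 1.739 and ζ = 1.7/(2ω_n) = 0.4888.
%OS = 100·exp(−πζ/√(1−ζ²)) = 100·exp(−π·0.4888/√0.7611) = 17.2%.

17.2%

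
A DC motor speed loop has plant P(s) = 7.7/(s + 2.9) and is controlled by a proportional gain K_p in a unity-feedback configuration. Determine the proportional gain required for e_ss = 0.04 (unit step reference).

The loop is type 0, so e_ss(step) = 1/(1 + K_pos) with K_pos = K_p·P(0).
P(0) = 2.655. Require 1/(1 + K_p·2.655) = 0.04, so 1 + 2.655·K_p = 25.
K_p = (25 − 1)/2.655 = 9.04.

K_p = 9.04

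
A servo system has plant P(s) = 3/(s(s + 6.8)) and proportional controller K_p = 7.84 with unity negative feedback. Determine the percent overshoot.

4.56%

From 1 + K_pP(s) = 0: s² + 6.8s + 23.52 = 0 ⇒ ω_n = 4.85, ζ = 0.7011.
%OS = 100·exp(−πζ/√(1−ζ²)) = 100·exp(−π·0.7011/√0.5085) = 4.56%.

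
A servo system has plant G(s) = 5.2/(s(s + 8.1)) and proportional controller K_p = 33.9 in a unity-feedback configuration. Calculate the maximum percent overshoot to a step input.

The closed-loop denominator s² + 8.1s + 176.3 gives ω_n = √176.3 = 13.28 and ζ = 8.1/(2ω_n) = 0.305.
%OS = 100·exp(−πζ/√(1−ζ²)) = 100·exp(−π·0.305/√0.907) = 36.6%.

36.6%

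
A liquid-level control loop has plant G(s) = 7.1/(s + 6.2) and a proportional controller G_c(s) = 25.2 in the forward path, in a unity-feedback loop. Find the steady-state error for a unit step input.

The loop is type 0. Static position error constant K_pos = G_c(0)·G(0) = 25.2·1.145 = 28.86.
Steady-state error to a unit step: e_ss = 1/(1+K_pos) = 1/29.86 = 0.0335.

0.0335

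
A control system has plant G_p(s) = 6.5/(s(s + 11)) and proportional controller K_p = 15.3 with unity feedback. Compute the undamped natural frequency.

With unity feedback the closed-loop characteristic equation is s² + 11s + 15.3·6.5 = s² + 11s + 99.45 = 0.
So ω_n² = 99.45 ⇒ ω_n = 9.972 rad/s, and ζ = 11/(2ω_n) = 0.552.

ω_n = 9.97 rad/s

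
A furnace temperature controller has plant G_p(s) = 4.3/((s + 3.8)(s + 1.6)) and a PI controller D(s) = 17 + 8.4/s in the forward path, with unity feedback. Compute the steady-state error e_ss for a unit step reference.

0

The open loop D(s)G_p(s) has a pole at the origin (type 1), so the static position error constant is infinite and e_ss = 1/(1+∞) = 0.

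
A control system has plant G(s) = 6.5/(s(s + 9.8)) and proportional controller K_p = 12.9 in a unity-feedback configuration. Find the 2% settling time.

T_s ≈ 0.816 s

The closed-loop denominator s² + 9.8s + 83.85 gives ω_n = √83.85 = 9.157 and ζ = 9.8/(2ω_n) = 0.5351.
2% settling time T_s ≈ 4/(ζω_n) = 4/4.9 = 0.816 s.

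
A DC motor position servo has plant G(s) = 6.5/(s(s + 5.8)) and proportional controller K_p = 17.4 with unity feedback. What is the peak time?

T_p = 0.307 s

From 1 + K_pG(s) = 0: s² + 5.8s + 113.1 = 0 ⇒ ω_n = 10.63, ζ = 0.2727.
Damped frequency ω_d = ω_n√(1−ζ²) = 10.23 rad/s, so peak time T_p = π/ω_d = 0.307 s.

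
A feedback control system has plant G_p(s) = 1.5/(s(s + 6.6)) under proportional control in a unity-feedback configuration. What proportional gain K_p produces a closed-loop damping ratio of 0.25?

K_p = 116

Closed-loop characteristic equation: s² + 6.6s + K_p·1.5 = 0.
So ω_n = √(1.5K_p) and 2ζω_n = 6.6, giving ζ = 6.6/(2√(1.5K_p)).
Setting ζ = 0.25: √(1.5K_p) = 6.6/(2·0.25) = 13.2, so K_p = 174.2/1.5 = 116.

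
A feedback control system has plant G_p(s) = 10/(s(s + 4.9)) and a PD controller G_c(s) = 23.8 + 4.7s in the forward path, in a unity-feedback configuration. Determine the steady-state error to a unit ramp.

0.0206

The loop has one pole at the origin (type 1). Velocity error constant K_v = lim_{s→0} s·G_c(s)G_p(s) = 23.8·10/4.9 = 48.57.
Steady-state error to a unit ramp: e_ss = 1/K_v = 0.0206.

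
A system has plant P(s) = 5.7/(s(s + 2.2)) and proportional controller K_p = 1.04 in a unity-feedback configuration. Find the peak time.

T_p = 1.45 s

From 1 + K_pP(s) = 0: s² + 2.2s + 5.928 = 0 ⇒ ω_n = 2.435, ζ = 0.4518.
Damped frequency ω_d = ω_n√(1−ζ²) = 2.172 rad/s, so peak time T_p = π/ω_d = 1.45 s.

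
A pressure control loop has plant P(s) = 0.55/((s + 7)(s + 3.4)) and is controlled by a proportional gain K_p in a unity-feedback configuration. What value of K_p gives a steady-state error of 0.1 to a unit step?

K_p = 389

The loop is type 0, so e_ss(step) = 1/(1 + K_pos) with K_pos = K_p·P(0).
P(0) = 0.02311. Require 1/(1 + K_p·0.02311) = 0.1, so 1 + 0.02311·K_p = 10.
K_p = (10 − 1)/0.02311 = 389.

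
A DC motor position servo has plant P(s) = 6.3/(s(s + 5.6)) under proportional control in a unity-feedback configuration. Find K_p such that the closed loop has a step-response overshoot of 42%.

From %OS = 100·exp(−πζ/√(1−ζ²)) = 42%, ζ = −ln(0.42)/√(π²+ln²(0.42)) = 0.2662.
Characteristic equation s² + 5.6s + 6.3K_p = 0 gives ζ = 5.6/(2√(6.3K_p)).
Setting ζ = 0.2662: √(6.3K_p) = 5.6/(2·0.2662) = 10.52, so K_p = 110.7/6.3 = 17.6.

K_p = 17.6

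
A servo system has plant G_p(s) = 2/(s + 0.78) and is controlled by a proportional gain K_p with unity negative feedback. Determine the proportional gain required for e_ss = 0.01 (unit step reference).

K_p = 38.6

Steady-state error for a unit step on this type-0 loop is 1/(1 + K_p·G_p(0)).
G_p(0) = 2.564. Require 1/(1 + K_p·2.564) = 0.01, so 1 + 2.564·K_p = 100.
K_p = (100 − 1)/2.564 = 38.6.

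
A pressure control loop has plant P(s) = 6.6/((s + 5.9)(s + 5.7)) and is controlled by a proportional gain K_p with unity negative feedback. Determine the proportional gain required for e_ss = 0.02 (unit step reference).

K_p = 250

The loop is type 0, so e_ss(step) = 1/(1 + K_pos) with K_pos = K_p·P(0).
P(0) = 0.1963. Require 1/(1 + K_p·0.1963) = 0.02, so 1 + 0.1963·K_p = 50.
K_p = (50 − 1)/0.1963 = 250.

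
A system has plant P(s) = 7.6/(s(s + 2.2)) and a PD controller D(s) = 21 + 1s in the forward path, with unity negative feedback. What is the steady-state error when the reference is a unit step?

The open loop D(s)P(s) has a pole at the origin (type 1), so the static position error constant is infinite and e_ss = 1/(1+∞) = 0.

0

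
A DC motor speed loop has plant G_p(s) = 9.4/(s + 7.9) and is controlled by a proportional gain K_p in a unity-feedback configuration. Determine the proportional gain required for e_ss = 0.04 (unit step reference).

For a type-0 loop with proportional control, e_ss = 1/(1 + K_p·G_p(0)).
G_p(0) = 1.19. Require 1/(1 + K_p·1.19) = 0.04, so 1 + 1.19·K_p = 25.
K_p = (25 − 1)/1.19 = 20.2.

K_p = 20.2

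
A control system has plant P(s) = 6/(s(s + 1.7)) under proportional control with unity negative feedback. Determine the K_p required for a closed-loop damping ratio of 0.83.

Closed-loop characteristic equation: s² + 1.7s + K_p·6 = 0.
So ω_n = √(6K_p) and 2ζω_n = 1.7, giving ζ = 1.7/(2√(6K_p)).
Setting ζ = 0.83: √(6K_p) = 1.7/(2·0.83) = 1.024, so K_p = 1.049/6 = 0.175.

K_p = 0.175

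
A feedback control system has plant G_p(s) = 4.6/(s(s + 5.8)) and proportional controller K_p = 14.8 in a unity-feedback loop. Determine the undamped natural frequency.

With unity feedback the closed-loop characteristic equation is s² + 5.8s + 14.8·4.6 = s² + 5.8s + 68.08 = 0.
So ω_n² = 68.08 ⇒ ω_n = 8.251 rad/s, and ζ = 5.8/(2ω_n) = 0.351.

ω_n = 8.25 rad/s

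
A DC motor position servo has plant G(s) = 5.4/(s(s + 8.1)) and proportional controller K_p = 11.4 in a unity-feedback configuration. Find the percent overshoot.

The closed-loop denominator s² + 8.1s + 61.56 gives ω_n = √61.56 = 7.846 and ζ = 8.1/(2ω_n) = 0.5162.
%OS = 100·exp(−πζ/√(1−ζ²)) = 100·exp(−π·0.5162/√0.7336) = 15.1%.

15.1%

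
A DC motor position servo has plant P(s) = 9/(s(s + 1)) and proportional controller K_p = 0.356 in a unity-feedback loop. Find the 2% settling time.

T_s ≈ 8 s

From 1 + K_pP(s) = 0: s² + 1s + 3.204 = 0 ⇒ ω_n = 1.79, ζ = 0.2793.
2% settling time T_s ≈ 4/(ζω_n) = 4/0.5 = 8 s.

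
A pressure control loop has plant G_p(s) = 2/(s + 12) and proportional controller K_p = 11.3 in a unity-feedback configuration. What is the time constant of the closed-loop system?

τ = 0.0289 s

Closed-loop transfer function: T(s) = K_p·G_p(s)/(1 + K_p·G_p(s)) = 22.6/(s + 12 + 22.6) = 22.6/(s + 34.6).
Time constant τ = 1/34.6 = 0.0289 s.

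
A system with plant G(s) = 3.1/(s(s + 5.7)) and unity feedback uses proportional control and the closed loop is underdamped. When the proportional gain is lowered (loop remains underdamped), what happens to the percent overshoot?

ζ = 5.7/(2√(3.1K_p)) rises as K_p falls; higher damping means less overshoot.

decrease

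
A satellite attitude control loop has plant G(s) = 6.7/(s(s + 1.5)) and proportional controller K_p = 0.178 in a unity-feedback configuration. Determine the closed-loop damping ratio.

The closed-loop denominator is s(s+1.5) + 0.178·6.7 = s² + 1.5s + 1.193.
Matching s² + 2ζω_n s + ω_n²: ω_n = √1.193 = 1.092 rad/s and 2ζω_n = 1.5, so ζ = 1.5/(2·1.092) = 0.687.

ζ = 0.687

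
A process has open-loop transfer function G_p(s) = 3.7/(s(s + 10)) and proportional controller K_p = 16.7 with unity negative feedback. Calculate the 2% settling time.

From 1 + K_pG_p(s) = 0: s² + 10s + 61.79 = 0 ⇒ ω_n = 7.861, ζ = 0.6361.
2% settling time T_s ≈ 4/(ζω_n) = 4/5 = 0.8 s.

T_s ≈ 0.8 s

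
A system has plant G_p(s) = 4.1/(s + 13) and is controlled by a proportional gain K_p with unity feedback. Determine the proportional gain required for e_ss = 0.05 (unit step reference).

K_p = 60.2

For a type-0 loop with proportional control, e_ss = 1/(1 + K_p·G_p(0)).
G_p(0) = 0.3154. Require 1/(1 + K_p·0.3154) = 0.05, so 1 + 0.3154·K_p = 20.
K_p = (20 − 1)/0.3154 = 60.2.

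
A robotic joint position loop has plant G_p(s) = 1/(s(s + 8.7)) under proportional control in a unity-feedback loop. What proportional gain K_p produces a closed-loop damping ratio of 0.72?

K_p = 36.5

Closed-loop characteristic equation: s² + 8.7s + K_p·1 = 0.
So ω_n = √(1K_p) and 2ζω_n = 8.7, giving ζ = 8.7/(2√(1K_p)).
Setting ζ = 0.72: √(1K_p) = 8.7/(2·0.72) = 6.042, so K_p = 36.5/1 = 36.5.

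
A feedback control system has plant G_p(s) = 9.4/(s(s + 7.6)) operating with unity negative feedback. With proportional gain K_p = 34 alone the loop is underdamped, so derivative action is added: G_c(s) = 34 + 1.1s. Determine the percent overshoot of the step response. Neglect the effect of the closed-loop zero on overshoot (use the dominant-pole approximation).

16.2%

Forward path: (34 + 1.1s)·9.4/(s(s+7.6)). The closed-loop characteristic equation is s² + (7.6 + 9.4·1.1)s + 9.4·34 = 0.
That is s² + 17.94s + 319.6 = 0, so ω_n = 17.88 rad/s and ζ = 17.94/(2·17.88) = 0.5018.
%OS = 100·exp(−πζ/√(1−ζ²)) = 16.2%.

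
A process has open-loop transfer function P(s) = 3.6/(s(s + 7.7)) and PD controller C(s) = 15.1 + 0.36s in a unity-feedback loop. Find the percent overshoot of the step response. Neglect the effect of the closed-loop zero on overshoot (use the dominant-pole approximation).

Forward path: (15.1 + 0.36s)·3.6/(s(s+7.7)). The closed-loop characteristic equation is s² + (7.7 + 3.6·0.36)s + 3.6·15.1 = 0.
That is s² + 8.996s + 54.36 = 0, so ω_n = 7.373 rad/s and ζ = 8.996/(2·7.373) = 0.6101.
%OS = 100·exp(−πζ/√(1−ζ²)) = 8.9%.

8.9%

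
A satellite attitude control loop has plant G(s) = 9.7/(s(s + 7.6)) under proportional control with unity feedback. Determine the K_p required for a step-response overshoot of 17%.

From %OS = 100·exp(−πζ/√(1−ζ²)) = 17%, ζ = −ln(0.17)/√(π²+ln²(0.17)) = 0.4913.
Characteristic equation s² + 7.6s + 9.7K_p = 0 gives ζ = 7.6/(2√(9.7K_p)).
Setting ζ = 0.4913: √(9.7K_p) = 7.6/(2·0.4913) = 7.735, so K_p = 59.83/9.7 = 6.17.

K_p = 6.17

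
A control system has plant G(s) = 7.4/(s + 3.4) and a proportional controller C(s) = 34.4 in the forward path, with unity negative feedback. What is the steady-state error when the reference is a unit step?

The loop is type 0. Static position error constant K_pos = C(0)·G(0) = 34.4·2.176 = 74.87.
Steady-state error to a unit step: e_ss = 1/(1+K_pos) = 1/75.87 = 0.0132.

0.0132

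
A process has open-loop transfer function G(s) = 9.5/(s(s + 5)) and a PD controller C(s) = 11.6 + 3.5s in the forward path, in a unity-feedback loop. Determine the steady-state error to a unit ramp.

0.0454

The loop has one pole at the origin (type 1). Velocity error constant K_v = lim_{s→0} s·C(s)G(s) = 11.6·9.5/5 = 22.04.
Steady-state error to a unit ramp: e_ss = 1/K_v = 0.0454.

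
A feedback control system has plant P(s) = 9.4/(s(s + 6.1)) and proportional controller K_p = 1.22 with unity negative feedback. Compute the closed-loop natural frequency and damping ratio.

ω_n = 3.39 rad/s, ζ = 0.901

1 + K_p·P(s) = 0 gives s² + 6.1s + 11.47 = 0.
Matching s² + 2ζω_n s + ω_n²: ω_n = √11.47 = 3.386 rad/s and 2ζω_n = 6.1, so ζ = 6.1/(2·3.386) = 0.901.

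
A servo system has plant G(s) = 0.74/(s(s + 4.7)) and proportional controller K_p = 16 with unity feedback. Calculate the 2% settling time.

T_s ≈ 1.7 s

From 1 + K_pG(s) = 0: s² + 4.7s + 11.84 = 0 ⇒ ω_n = 3.441, ζ = 0.683.
2% settling time T_s ≈ 4/(ζω_n) = 4/2.35 = 1.7 s.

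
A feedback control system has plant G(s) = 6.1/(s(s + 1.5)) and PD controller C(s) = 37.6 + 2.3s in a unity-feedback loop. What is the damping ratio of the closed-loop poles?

Forward path: (37.6 + 2.3s)·6.1/(s(s+1.5)). The closed-loop characteristic equation is s² + (1.5 + 6.1·2.3)s + 6.1·37.6 = 0.
That is s² + 15.53s + 229.4 = 0, so ω_n = 15.14 rad/s and ζ = 15.53/(2·15.14) = 0.5127.

ζ = 0.513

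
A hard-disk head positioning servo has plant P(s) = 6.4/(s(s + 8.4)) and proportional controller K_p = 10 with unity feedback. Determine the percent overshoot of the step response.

14.4%

The closed-loop denominator s² + 8.4s + 64 gives ω_n = √64 = 8 and ζ = 8.4/(2ω_n) = 0.525.
%OS = 100·exp(−πζ/√(1−ζ²)) = 100·exp(−π·0.525/√0.7244) = 14.4%.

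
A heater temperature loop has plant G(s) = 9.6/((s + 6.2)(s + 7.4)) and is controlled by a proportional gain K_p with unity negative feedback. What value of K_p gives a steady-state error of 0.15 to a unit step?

The loop is type 0, so e_ss(step) = 1/(1 + K_pos) with K_pos = K_p·G(0).
G(0) = 0.2092. Require 1/(1 + K_p·0.2092) = 0.15, so 1 + 0.2092·K_p = 6.667.
K_p = (6.667 − 1)/0.2092 = 27.1.

K_p = 27.1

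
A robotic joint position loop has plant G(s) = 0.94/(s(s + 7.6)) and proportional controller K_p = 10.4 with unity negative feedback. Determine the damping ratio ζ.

ζ = 1.22

1 + K_p·G(s) = 0 gives s² + 7.6s + 9.776 = 0.
So ω_n² = 9.776 ⇒ ω_n = 3.127 rad/s, and ζ = 7.6/(2ω_n) = 1.22.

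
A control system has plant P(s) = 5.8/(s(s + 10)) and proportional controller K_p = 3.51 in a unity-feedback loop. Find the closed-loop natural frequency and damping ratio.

With unity feedback the closed-loop characteristic equation is s² + 10s + 3.51·5.8 = s² + 10s + 20.36 = 0.
Matching s² + 2ζω_n s + ω_n²: ω_n = √20.36 = 4.512 rad/s and 2ζω_n = 10, so ζ = 10/(2·4.512) = 1.11.

ω_n = 4.51 rad/s, ζ = 1.11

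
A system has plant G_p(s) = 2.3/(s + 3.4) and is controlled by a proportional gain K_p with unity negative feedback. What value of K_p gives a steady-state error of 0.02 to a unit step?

K_p = 72.4

For a type-0 loop with proportional control, e_ss = 1/(1 + K_p·G_p(0)).
G_p(0) = 0.6765. Require 1/(1 + K_p·0.6765) = 0.02, so 1 + 0.6765·K_p = 50.
K_p = (50 − 1)/0.6765 = 72.4.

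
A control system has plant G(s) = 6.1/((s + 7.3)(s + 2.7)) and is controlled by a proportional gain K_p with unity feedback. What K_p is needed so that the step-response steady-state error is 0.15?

Steady-state error for a unit step on this type-0 loop is 1/(1 + K_p·G(0)).
G(0) = 0.3095. Require 1/(1 + K_p·0.3095) = 0.15, so 1 + 0.3095·K_p = 6.667.
K_p = (6.667 − 1)/0.3095 = 18.3.

K_p = 18.3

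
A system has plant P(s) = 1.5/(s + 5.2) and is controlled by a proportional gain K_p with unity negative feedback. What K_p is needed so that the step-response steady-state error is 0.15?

K_p = 19.6

Steady-state error for a unit step on this type-0 loop is 1/(1 + K_p·P(0)).
P(0) = 0.2885. Require 1/(1 + K_p·0.2885) = 0.15, so 1 + 0.2885·K_p = 6.667.
K_p = (6.667 − 1)/0.2885 = 19.6.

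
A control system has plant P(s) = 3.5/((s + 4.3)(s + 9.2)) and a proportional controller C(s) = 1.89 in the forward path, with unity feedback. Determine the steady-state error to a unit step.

The loop is type 0. Static position error constant K_pos = C(0)·P(0) = 1.89·0.08847 = 0.1672.
Steady-state error to a unit step: e_ss = 1/(1+K_pos) = 1/1.167 = 0.857.

0.857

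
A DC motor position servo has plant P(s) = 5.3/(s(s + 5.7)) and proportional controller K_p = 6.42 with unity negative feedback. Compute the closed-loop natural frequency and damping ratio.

The closed-loop denominator is s(s+5.7) + 6.42·5.3 = s² + 5.7s + 34.03.
Matching s² + 2ζω_n s + ω_n²: ω_n = √34.03 = 5.833 rad/s and 2ζω_n = 5.7, so ζ = 5.7/(2·5.833) = 0.489.

ω_n = 5.83 rad/s, ζ = 0.489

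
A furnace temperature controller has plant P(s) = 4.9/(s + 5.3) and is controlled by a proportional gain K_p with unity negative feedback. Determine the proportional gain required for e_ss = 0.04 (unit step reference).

The loop is type 0, so e_ss(step) = 1/(1 + K_pos) with K_pos = K_p·P(0).
P(0) = 0.9245. Require 1/(1 + K_p·0.9245) = 0.04, so 1 + 0.9245·K_p = 25.
K_p = (25 − 1)/0.9245 = 26.

K_p = 26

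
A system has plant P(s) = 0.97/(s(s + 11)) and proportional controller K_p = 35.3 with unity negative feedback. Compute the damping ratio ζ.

ζ = 0.94

1 + K_p·P(s) = 0 gives s² + 11s + 34.24 = 0.
Matching s² + 2ζω_n s + ω_n²: ω_n = √34.24 = 5.852 rad/s and 2ζω_n = 11, so ζ = 11/(2·5.852) = 0.94.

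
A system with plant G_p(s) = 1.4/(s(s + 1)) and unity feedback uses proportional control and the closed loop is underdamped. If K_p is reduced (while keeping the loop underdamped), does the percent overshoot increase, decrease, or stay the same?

decrease

ζ = 1/(2√(1.4K_p)) rises as K_p falls; higher damping means less overshoot.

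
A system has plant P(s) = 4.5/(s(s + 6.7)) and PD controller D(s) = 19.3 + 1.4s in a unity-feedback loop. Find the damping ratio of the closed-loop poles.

ζ = 0.697

Forward path: (19.3 + 1.4s)·4.5/(s(s+6.7)). The closed-loop characteristic equation is s² + (6.7 + 4.5·1.4)s + 4.5·19.3 = 0.
That is s² + 13s + 86.85 = 0, so ω_n = 9.319 rad/s and ζ = 13/(2·9.319) = 0.6975.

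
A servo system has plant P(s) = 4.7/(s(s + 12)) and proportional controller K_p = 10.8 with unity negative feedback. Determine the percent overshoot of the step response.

0.74%

The closed-loop denominator s² + 12s + 50.76 gives ω_n = √50.76 = 7.125 and ζ = 12/(2ω_n) = 0.8422.
%OS = 100·exp(−πζ/√(1−ζ²)) = 100·exp(−π·0.8422/√0.2908) = 0.74%.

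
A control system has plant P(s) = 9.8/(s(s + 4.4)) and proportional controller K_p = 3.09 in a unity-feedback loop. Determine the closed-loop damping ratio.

ζ = 0.4

1 + K_p·P(s) = 0 gives s² + 4.4s + 30.28 = 0.
So ω_n² = 30.28 ⇒ ω_n = 5.503 rad/s, and ζ = 4.4/(2ω_n) = 0.4.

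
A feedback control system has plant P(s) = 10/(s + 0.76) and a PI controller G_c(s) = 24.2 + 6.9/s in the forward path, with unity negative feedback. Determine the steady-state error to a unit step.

0

The open loop G_c(s)P(s) has a pole at the origin (type 1), so the static position error constant is infinite and e_ss = 1/(1+∞) = 0.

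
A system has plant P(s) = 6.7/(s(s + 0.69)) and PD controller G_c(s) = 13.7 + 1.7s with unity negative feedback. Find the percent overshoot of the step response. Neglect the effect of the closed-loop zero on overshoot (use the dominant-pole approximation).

Forward path: (13.7 + 1.7s)·6.7/(s(s+0.69)). The closed-loop characteristic equation is s² + (0.69 + 6.7·1.7)s + 6.7·13.7 = 0.
That is s² + 12.08s + 91.79 = 0, so ω_n = 9.581 rad/s and ζ = 12.08/(2·9.581) = 0.6304.
%OS = 100·exp(−πζ/√(1−ζ²)) = 7.8%.

7.8%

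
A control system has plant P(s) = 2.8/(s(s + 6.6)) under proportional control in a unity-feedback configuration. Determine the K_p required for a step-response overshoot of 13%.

From %OS = 100·exp(−πζ/√(1−ζ²)) = 13%, ζ = −ln(0.13)/√(π²+ln²(0.13)) = 0.5446.
Characteristic equation s² + 6.6s + 2.8K_p = 0 gives ζ = 6.6/(2√(2.8K_p)).
Setting ζ = 0.5446: √(2.8K_p) = 6.6/(2·0.5446) = 6.059, so K_p = 36.71/2.8 = 13.1.

K_p = 13.1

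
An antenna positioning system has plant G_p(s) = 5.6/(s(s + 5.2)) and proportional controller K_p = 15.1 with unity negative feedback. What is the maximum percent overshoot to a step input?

Closed-loop characteristic equation: s² + 5.2s + 84.56 = 0, so ω_n = 9.196 rad/s and ζ = 5.2/(2·9.196) = 0.2827.
%OS = 100·exp(−πζ/√(1−ζ²)) = 100·exp(−π·0.2827/√0.9201) = 39.6%.

39.6%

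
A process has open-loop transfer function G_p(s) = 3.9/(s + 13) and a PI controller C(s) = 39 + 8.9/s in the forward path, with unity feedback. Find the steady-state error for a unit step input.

0

The open loop C(s)G_p(s) has a pole at the origin (type 1), so the static position error constant is infinite and e_ss = 1/(1+∞) = 0.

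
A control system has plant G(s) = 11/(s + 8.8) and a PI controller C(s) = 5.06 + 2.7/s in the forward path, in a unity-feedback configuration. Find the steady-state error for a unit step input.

0

The open loop C(s)G(s) has a pole at the origin (type 1), so the static position error constant is infinite and e_ss = 1/(1+∞) = 0.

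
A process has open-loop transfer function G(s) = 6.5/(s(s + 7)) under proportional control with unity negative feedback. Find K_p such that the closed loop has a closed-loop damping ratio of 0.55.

Closed-loop characteristic equation: s² + 7s + K_p·6.5 = 0.
So ω_n = √(6.5K_p) and 2ζω_n = 7, giving ζ = 7/(2√(6.5K_p)).
Setting ζ = 0.55: √(6.5K_p) = 7/(2·0.55) = 6.364, so K_p = 40.5/6.5 = 6.23.

K_p = 6.23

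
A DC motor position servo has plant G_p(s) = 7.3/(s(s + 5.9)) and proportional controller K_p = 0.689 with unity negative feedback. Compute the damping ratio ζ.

ζ = 1.32

The closed-loop denominator is s(s+5.9) + 0.689·7.3 = s² + 5.9s + 5.03.
So ω_n² = 5.03 ⇒ ω_n = 2.243 rad/s, and ζ = 5.9/(2ω_n) = 1.32.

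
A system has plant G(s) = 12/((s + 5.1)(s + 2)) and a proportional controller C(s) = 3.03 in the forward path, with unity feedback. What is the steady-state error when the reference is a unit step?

0.219

The loop is type 0. Static position error constant K_pos = C(0)·G(0) = 3.03·1.176 = 3.565.
Steady-state error to a unit step: e_ss = 1/(1+K_pos) = 1/4.565 = 0.219.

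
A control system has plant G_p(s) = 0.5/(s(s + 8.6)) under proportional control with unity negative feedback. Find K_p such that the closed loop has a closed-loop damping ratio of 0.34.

K_p = 320

Closed-loop characteristic equation: s² + 8.6s + K_p·0.5 = 0.
So ω_n = √(0.5K_p) and 2ζω_n = 8.6, giving ζ = 8.6/(2√(0.5K_p)).
Setting ζ = 0.34: √(0.5K_p) = 8.6/(2·0.34) = 12.65, so K_p = 159.9/0.5 = 320.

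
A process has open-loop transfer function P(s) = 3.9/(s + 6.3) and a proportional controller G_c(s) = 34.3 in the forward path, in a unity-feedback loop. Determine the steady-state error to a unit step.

The loop is type 0. Static position error constant K_pos = G_c(0)·P(0) = 34.3·0.619 = 21.23.
Steady-state error to a unit step: e_ss = 1/(1+K_pos) = 1/22.23 = 0.045.

0.045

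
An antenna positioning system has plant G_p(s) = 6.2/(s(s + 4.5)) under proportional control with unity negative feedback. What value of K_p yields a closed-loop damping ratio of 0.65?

K_p = 1.93

Closed-loop characteristic equation: s² + 4.5s + K_p·6.2 = 0.
So ω_n = √(6.2K_p) and 2ζω_n = 4.5, giving ζ = 4.5/(2√(6.2K_p)).
Setting ζ = 0.65: √(6.2K_p) = 4.5/(2·0.65) = 3.462, so K_p = 11.98/6.2 = 1.93.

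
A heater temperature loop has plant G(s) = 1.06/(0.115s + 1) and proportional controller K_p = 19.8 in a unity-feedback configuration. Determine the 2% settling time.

Closed loop: T(s) = K_p·G/(1+K_p·G) = 20.99/(0.115s + 1 + 20.99), with pole at s = −(1 + 20.99)/0.115 = −191.2.
τ = 1/191.2 = 0.00523 s, so 2% settling time ≈ 4τ = 0.0209 s.

T_s ≈ 0.0209 s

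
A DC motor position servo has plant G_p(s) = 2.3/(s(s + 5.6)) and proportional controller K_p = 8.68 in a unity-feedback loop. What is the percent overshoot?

8%

From 1 + K_pG_p(s) = 0: s² + 5.6s + 19.96 = 0 ⇒ ω_n = 4.468, ζ = 0.6267.
%OS = 100·exp(−πζ/√(1−ζ²)) = 100·exp(−π·0.6267/√0.6073) = 8%.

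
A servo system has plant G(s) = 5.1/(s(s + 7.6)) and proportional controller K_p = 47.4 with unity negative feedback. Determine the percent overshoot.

45.3%

From 1 + K_pG(s) = 0: s² + 7.6s + 241.7 = 0 ⇒ ω_n = 15.55, ζ = 0.2444.
%OS = 100·exp(−πζ/√(1−ζ²)) = 100·exp(−π·0.2444/√0.9403) = 45.3%.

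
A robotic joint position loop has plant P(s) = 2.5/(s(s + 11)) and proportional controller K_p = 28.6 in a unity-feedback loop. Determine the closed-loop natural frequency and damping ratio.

1 + K_p·P(s) = 0 gives s² + 11s + 71.5 = 0.
So ω_n² = 71.5 ⇒ ω_n = 8.456 rad/s, and ζ = 11/(2ω_n) = 0.65.

ω_n = 8.46 rad/s, ζ = 0.65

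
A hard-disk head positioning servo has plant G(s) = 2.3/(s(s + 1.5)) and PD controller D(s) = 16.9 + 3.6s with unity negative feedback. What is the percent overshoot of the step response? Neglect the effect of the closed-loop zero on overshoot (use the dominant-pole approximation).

1.88%

Forward path: (16.9 + 3.6s)·2.3/(s(s+1.5)). The closed-loop characteristic equation is s² + (1.5 + 2.3·3.6)s + 2.3·16.9 = 0.
That is s² + 9.78s + 38.87 = 0, so ω_n = 6.235 rad/s and ζ = 9.78/(2·6.235) = 0.7843.
%OS = 100·exp(−πζ/√(1−ζ²)) = 1.88%.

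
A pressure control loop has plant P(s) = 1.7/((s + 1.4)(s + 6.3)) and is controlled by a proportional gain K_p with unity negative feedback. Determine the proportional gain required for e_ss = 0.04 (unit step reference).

The loop is type 0, so e_ss(step) = 1/(1 + K_pos) with K_pos = K_p·P(0).
P(0) = 0.1927. Require 1/(1 + K_p·0.1927) = 0.04, so 1 + 0.1927·K_p = 25.
K_p = (25 − 1)/0.1927 = 125.

K_p = 125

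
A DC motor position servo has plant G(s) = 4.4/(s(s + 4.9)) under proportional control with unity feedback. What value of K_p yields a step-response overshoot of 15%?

From %OS = 100·exp(−πζ/√(1−ζ²)) = 15%, ζ = −ln(0.15)/√(π²+ln²(0.15)) = 0.5169.
Characteristic equation s² + 4.9s + 4.4K_p = 0 gives ζ = 4.9/(2√(4.4K_p)).
Setting ζ = 0.5169: √(4.4K_p) = 4.9/(2·0.5169) = 4.74, so K_p = 22.46/4.4 = 5.11.

K_p = 5.11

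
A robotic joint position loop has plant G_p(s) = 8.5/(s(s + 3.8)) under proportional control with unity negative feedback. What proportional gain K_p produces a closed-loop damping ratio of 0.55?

K_p = 1.4

Closed-loop characteristic equation: s² + 3.8s + K_p·8.5 = 0.
So ω_n = √(8.5K_p) and 2ζω_n = 3.8, giving ζ = 3.8/(2√(8.5K_p)).
Setting ζ = 0.55: √(8.5K_p) = 3.8/(2·0.55) = 3.455, so K_p = 11.93/8.5 = 1.4.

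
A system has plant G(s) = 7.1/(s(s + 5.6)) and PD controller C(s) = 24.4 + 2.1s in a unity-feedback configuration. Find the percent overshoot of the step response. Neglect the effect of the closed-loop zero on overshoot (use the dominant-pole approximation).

Forward path: (24.4 + 2.1s)·7.1/(s(s+5.6)). The closed-loop characteristic equation is s² + (5.6 + 7.1·2.1)s + 7.1·24.4 = 0.
That is s² + 20.51s + 173.2 = 0, so ω_n = 13.16 rad/s and ζ = 20.51/(2·13.16) = 0.7791.
%OS = 100·exp(−πζ/√(1−ζ²)) = 2.01%.

2.01%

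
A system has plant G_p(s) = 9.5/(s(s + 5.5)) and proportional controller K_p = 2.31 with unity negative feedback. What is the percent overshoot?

10.2%

The closed-loop denominator s² + 5.5s + 21.95 gives ω_n = √21.95 = 4.685 and ζ = 5.5/(2ω_n) = 0.587.
%OS = 100·exp(−πζ/√(1−ζ²)) = 100·exp(−π·0.587/√0.6554) = 10.2%.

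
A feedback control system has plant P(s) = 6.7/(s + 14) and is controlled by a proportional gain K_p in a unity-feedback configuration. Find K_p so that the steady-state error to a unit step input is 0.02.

K_p = 102

For a type-0 loop with proportional control, e_ss = 1/(1 + K_p·P(0)).
P(0) = 0.4786. Require 1/(1 + K_p·0.4786) = 0.02, so 1 + 0.4786·K_p = 50.
K_p = (50 − 1)/0.4786 = 102.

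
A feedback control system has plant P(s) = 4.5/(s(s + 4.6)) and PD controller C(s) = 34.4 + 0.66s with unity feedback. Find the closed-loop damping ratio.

ζ = 0.304

Forward path: (34.4 + 0.66s)·4.5/(s(s+4.6)). The closed-loop characteristic equation is s² + (4.6 + 4.5·0.66)s + 4.5·34.4 = 0.
That is s² + 7.57s + 154.8 = 0, so ω_n = 12.44 rad/s and ζ = 7.57/(2·12.44) = 0.3042.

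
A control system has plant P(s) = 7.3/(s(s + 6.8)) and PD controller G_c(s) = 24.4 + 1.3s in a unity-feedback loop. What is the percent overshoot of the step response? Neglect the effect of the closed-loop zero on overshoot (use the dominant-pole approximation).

8.89%

Forward path: (24.4 + 1.3s)·7.3/(s(s+6.8)). The closed-loop characteristic equation is s² + (6.8 + 7.3·1.3)s + 7.3·24.4 = 0.
That is s² + 16.29s + 178.1 = 0, so ω_n = 13.35 rad/s and ζ = 16.29/(2·13.35) = 0.6103.
%OS = 100·exp(−πζ/√(1−ζ²)) = 8.89%.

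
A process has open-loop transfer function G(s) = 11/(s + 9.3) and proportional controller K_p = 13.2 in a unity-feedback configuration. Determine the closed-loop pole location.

s = -154.5

Closed-loop transfer function: T(s) = K_p·G(s)/(1 + K_p·G(s)) = 145.2/(s + 9.3 + 145.2) = 145.2/(s + 154.5).
The closed-loop pole is at s = −154.5.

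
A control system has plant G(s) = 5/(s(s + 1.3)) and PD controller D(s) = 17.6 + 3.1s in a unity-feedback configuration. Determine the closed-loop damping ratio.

ζ = 0.895

Forward path: (17.6 + 3.1s)·5/(s(s+1.3)). The closed-loop characteristic equation is s² + (1.3 + 5·3.1)s + 5·17.6 = 0.
That is s² + 16.8s + 88 = 0, so ω_n = 9.381 rad/s and ζ = 16.8/(2·9.381) = 0.8954.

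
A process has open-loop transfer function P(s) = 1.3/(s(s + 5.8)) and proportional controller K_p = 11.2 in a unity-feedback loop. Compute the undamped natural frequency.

The closed-loop denominator is s(s+5.8) + 11.2·1.3 = s² + 5.8s + 14.56.
Matching s² + 2ζω_n s + ω_n²: ω_n = √14.56 = 3.816 rad/s and 2ζω_n = 5.8, so ζ = 5.8/(2·3.816) = 0.76.

ω_n = 3.82 rad/s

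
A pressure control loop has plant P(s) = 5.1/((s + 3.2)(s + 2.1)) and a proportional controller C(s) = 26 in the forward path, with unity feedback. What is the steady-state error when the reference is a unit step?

The loop is type 0. Static position error constant K_pos = C(0)·P(0) = 26·0.7589 = 19.73.
Steady-state error to a unit step: e_ss = 1/(1+K_pos) = 1/20.73 = 0.0482.

0.0482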